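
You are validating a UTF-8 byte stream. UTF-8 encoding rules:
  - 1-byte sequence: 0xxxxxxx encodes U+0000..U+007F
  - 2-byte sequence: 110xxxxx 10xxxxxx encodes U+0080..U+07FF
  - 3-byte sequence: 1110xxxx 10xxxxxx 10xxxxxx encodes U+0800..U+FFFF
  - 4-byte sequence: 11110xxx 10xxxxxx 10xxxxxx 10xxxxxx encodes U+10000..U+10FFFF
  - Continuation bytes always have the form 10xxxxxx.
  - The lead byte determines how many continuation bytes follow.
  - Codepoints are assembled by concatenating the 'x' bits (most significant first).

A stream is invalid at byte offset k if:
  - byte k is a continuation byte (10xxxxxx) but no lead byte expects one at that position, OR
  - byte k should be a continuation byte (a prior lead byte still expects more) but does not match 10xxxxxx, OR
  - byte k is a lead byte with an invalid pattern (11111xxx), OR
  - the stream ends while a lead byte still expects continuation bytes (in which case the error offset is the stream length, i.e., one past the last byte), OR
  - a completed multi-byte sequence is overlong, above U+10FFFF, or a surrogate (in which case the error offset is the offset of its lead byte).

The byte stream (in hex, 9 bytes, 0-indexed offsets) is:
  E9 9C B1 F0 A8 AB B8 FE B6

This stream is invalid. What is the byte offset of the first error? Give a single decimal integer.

Answer: 7

Derivation:
Byte[0]=E9: 3-byte lead, need 2 cont bytes. acc=0x9
Byte[1]=9C: continuation. acc=(acc<<6)|0x1C=0x25C
Byte[2]=B1: continuation. acc=(acc<<6)|0x31=0x9731
Completed: cp=U+9731 (starts at byte 0)
Byte[3]=F0: 4-byte lead, need 3 cont bytes. acc=0x0
Byte[4]=A8: continuation. acc=(acc<<6)|0x28=0x28
Byte[5]=AB: continuation. acc=(acc<<6)|0x2B=0xA2B
Byte[6]=B8: continuation. acc=(acc<<6)|0x38=0x28AF8
Completed: cp=U+28AF8 (starts at byte 3)
Byte[7]=FE: INVALID lead byte (not 0xxx/110x/1110/11110)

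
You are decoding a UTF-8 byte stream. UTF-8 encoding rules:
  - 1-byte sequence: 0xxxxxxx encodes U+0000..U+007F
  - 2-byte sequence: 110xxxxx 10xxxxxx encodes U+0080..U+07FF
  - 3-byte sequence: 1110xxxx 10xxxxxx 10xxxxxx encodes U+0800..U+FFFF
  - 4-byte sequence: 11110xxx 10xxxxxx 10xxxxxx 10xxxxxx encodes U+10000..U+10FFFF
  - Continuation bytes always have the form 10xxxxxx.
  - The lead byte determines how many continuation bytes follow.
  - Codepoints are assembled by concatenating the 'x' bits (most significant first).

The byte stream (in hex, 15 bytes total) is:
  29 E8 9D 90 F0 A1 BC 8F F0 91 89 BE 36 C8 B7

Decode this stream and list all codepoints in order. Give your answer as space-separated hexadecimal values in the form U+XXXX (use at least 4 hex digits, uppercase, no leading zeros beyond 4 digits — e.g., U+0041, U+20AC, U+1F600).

Answer: U+0029 U+8750 U+21F0F U+1127E U+0036 U+0237

Derivation:
Byte[0]=29: 1-byte ASCII. cp=U+0029
Byte[1]=E8: 3-byte lead, need 2 cont bytes. acc=0x8
Byte[2]=9D: continuation. acc=(acc<<6)|0x1D=0x21D
Byte[3]=90: continuation. acc=(acc<<6)|0x10=0x8750
Completed: cp=U+8750 (starts at byte 1)
Byte[4]=F0: 4-byte lead, need 3 cont bytes. acc=0x0
Byte[5]=A1: continuation. acc=(acc<<6)|0x21=0x21
Byte[6]=BC: continuation. acc=(acc<<6)|0x3C=0x87C
Byte[7]=8F: continuation. acc=(acc<<6)|0x0F=0x21F0F
Completed: cp=U+21F0F (starts at byte 4)
Byte[8]=F0: 4-byte lead, need 3 cont bytes. acc=0x0
Byte[9]=91: continuation. acc=(acc<<6)|0x11=0x11
Byte[10]=89: continuation. acc=(acc<<6)|0x09=0x449
Byte[11]=BE: continuation. acc=(acc<<6)|0x3E=0x1127E
Completed: cp=U+1127E (starts at byte 8)
Byte[12]=36: 1-byte ASCII. cp=U+0036
Byte[13]=C8: 2-byte lead, need 1 cont bytes. acc=0x8
Byte[14]=B7: continuation. acc=(acc<<6)|0x37=0x237
Completed: cp=U+0237 (starts at byte 13)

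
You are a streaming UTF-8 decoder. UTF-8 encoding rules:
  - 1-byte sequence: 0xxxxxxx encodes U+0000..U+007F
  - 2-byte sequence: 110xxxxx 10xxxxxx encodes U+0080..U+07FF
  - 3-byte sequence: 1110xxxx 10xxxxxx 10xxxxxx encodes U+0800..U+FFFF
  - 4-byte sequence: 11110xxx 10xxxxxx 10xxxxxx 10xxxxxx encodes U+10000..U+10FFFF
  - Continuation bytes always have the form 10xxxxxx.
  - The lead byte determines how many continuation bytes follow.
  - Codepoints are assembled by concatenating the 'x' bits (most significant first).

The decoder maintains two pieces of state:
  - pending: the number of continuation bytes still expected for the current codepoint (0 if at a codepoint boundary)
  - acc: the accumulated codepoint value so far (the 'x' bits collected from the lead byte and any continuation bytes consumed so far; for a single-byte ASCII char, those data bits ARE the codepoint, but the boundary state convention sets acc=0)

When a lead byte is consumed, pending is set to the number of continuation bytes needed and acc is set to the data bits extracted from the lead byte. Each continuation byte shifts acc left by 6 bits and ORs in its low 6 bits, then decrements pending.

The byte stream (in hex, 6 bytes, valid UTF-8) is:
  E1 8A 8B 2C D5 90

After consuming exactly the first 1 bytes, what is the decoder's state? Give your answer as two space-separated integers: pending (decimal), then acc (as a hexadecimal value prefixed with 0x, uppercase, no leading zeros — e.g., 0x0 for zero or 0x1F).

Byte[0]=E1: 3-byte lead. pending=2, acc=0x1

Answer: 2 0x1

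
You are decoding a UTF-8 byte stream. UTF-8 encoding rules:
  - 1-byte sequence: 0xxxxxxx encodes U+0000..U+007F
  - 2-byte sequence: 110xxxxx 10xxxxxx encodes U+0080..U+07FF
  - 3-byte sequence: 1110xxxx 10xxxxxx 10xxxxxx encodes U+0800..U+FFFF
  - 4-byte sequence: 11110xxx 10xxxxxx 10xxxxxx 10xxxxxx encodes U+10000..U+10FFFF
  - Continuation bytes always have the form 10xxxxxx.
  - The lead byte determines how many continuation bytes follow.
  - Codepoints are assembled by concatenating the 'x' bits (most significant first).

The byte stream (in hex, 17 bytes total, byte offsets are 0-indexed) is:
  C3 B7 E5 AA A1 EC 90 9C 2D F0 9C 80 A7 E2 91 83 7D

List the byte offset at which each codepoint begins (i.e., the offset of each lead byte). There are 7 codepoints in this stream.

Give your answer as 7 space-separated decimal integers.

Answer: 0 2 5 8 9 13 16

Derivation:
Byte[0]=C3: 2-byte lead, need 1 cont bytes. acc=0x3
Byte[1]=B7: continuation. acc=(acc<<6)|0x37=0xF7
Completed: cp=U+00F7 (starts at byte 0)
Byte[2]=E5: 3-byte lead, need 2 cont bytes. acc=0x5
Byte[3]=AA: continuation. acc=(acc<<6)|0x2A=0x16A
Byte[4]=A1: continuation. acc=(acc<<6)|0x21=0x5AA1
Completed: cp=U+5AA1 (starts at byte 2)
Byte[5]=EC: 3-byte lead, need 2 cont bytes. acc=0xC
Byte[6]=90: continuation. acc=(acc<<6)|0x10=0x310
Byte[7]=9C: continuation. acc=(acc<<6)|0x1C=0xC41C
Completed: cp=U+C41C (starts at byte 5)
Byte[8]=2D: 1-byte ASCII. cp=U+002D
Byte[9]=F0: 4-byte lead, need 3 cont bytes. acc=0x0
Byte[10]=9C: continuation. acc=(acc<<6)|0x1C=0x1C
Byte[11]=80: continuation. acc=(acc<<6)|0x00=0x700
Byte[12]=A7: continuation. acc=(acc<<6)|0x27=0x1C027
Completed: cp=U+1C027 (starts at byte 9)
Byte[13]=E2: 3-byte lead, need 2 cont bytes. acc=0x2
Byte[14]=91: continuation. acc=(acc<<6)|0x11=0x91
Byte[15]=83: continuation. acc=(acc<<6)|0x03=0x2443
Completed: cp=U+2443 (starts at byte 13)
Byte[16]=7D: 1-byte ASCII. cp=U+007D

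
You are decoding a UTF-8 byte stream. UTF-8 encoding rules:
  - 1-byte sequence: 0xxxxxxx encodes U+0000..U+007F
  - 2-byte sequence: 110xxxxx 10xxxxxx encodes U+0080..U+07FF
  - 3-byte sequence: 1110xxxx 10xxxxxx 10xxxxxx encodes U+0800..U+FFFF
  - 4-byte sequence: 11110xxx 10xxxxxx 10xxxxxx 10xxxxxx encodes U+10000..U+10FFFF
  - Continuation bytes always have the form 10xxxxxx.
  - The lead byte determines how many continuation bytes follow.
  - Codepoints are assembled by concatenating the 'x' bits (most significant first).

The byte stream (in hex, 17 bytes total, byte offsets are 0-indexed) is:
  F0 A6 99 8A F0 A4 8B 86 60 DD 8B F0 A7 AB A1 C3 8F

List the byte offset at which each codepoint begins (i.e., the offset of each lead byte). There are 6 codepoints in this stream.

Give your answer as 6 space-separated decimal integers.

Answer: 0 4 8 9 11 15

Derivation:
Byte[0]=F0: 4-byte lead, need 3 cont bytes. acc=0x0
Byte[1]=A6: continuation. acc=(acc<<6)|0x26=0x26
Byte[2]=99: continuation. acc=(acc<<6)|0x19=0x999
Byte[3]=8A: continuation. acc=(acc<<6)|0x0A=0x2664A
Completed: cp=U+2664A (starts at byte 0)
Byte[4]=F0: 4-byte lead, need 3 cont bytes. acc=0x0
Byte[5]=A4: continuation. acc=(acc<<6)|0x24=0x24
Byte[6]=8B: continuation. acc=(acc<<6)|0x0B=0x90B
Byte[7]=86: continuation. acc=(acc<<6)|0x06=0x242C6
Completed: cp=U+242C6 (starts at byte 4)
Byte[8]=60: 1-byte ASCII. cp=U+0060
Byte[9]=DD: 2-byte lead, need 1 cont bytes. acc=0x1D
Byte[10]=8B: continuation. acc=(acc<<6)|0x0B=0x74B
Completed: cp=U+074B (starts at byte 9)
Byte[11]=F0: 4-byte lead, need 3 cont bytes. acc=0x0
Byte[12]=A7: continuation. acc=(acc<<6)|0x27=0x27
Byte[13]=AB: continuation. acc=(acc<<6)|0x2B=0x9EB
Byte[14]=A1: continuation. acc=(acc<<6)|0x21=0x27AE1
Completed: cp=U+27AE1 (starts at byte 11)
Byte[15]=C3: 2-byte lead, need 1 cont bytes. acc=0x3
Byte[16]=8F: continuation. acc=(acc<<6)|0x0F=0xCF
Completed: cp=U+00CF (starts at byte 15)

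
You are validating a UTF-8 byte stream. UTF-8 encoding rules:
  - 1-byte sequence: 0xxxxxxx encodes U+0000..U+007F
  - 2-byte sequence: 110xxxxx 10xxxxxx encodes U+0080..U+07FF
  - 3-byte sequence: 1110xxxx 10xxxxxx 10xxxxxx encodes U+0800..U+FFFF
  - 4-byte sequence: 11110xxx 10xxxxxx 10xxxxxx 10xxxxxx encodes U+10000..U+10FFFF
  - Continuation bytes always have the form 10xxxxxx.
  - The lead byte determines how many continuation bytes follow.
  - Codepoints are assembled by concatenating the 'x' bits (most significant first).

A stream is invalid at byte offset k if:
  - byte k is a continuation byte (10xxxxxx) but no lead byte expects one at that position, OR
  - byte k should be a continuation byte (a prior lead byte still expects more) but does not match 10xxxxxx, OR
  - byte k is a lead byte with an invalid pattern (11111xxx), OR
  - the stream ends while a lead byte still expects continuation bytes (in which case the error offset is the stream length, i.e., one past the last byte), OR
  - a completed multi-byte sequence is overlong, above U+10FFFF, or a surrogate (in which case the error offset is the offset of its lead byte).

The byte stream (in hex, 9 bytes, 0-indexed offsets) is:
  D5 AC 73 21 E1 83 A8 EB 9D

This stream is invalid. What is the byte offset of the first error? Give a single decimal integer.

Answer: 9

Derivation:
Byte[0]=D5: 2-byte lead, need 1 cont bytes. acc=0x15
Byte[1]=AC: continuation. acc=(acc<<6)|0x2C=0x56C
Completed: cp=U+056C (starts at byte 0)
Byte[2]=73: 1-byte ASCII. cp=U+0073
Byte[3]=21: 1-byte ASCII. cp=U+0021
Byte[4]=E1: 3-byte lead, need 2 cont bytes. acc=0x1
Byte[5]=83: continuation. acc=(acc<<6)|0x03=0x43
Byte[6]=A8: continuation. acc=(acc<<6)|0x28=0x10E8
Completed: cp=U+10E8 (starts at byte 4)
Byte[7]=EB: 3-byte lead, need 2 cont bytes. acc=0xB
Byte[8]=9D: continuation. acc=(acc<<6)|0x1D=0x2DD
Byte[9]: stream ended, expected continuation. INVALID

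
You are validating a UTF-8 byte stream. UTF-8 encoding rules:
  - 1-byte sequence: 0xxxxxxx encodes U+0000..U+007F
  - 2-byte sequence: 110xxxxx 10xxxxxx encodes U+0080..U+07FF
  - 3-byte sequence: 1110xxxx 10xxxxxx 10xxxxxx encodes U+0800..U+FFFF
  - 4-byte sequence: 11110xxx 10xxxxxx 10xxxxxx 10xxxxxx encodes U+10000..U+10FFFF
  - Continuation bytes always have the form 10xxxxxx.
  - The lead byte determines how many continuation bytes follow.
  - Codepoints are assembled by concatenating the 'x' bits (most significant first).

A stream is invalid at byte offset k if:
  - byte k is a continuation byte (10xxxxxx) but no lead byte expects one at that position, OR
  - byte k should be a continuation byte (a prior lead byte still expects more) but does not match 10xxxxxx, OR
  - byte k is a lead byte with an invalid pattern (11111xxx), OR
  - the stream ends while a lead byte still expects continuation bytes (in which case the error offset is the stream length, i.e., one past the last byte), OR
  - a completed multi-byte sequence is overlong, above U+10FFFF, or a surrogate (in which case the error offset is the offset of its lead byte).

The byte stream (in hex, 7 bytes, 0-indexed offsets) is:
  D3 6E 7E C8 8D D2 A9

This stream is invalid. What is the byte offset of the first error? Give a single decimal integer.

Answer: 1

Derivation:
Byte[0]=D3: 2-byte lead, need 1 cont bytes. acc=0x13
Byte[1]=6E: expected 10xxxxxx continuation. INVALID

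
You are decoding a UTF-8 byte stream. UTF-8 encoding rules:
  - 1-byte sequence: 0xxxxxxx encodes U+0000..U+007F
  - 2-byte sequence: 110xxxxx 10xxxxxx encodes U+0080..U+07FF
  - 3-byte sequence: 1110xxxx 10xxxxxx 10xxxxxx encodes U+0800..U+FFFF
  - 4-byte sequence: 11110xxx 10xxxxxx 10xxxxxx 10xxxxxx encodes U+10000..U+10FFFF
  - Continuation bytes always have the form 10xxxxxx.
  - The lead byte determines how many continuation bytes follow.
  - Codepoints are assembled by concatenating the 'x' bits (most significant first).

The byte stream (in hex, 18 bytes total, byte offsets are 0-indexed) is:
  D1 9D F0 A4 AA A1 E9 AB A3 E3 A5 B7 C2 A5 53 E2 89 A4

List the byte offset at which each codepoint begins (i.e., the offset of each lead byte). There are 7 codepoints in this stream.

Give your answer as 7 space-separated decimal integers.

Byte[0]=D1: 2-byte lead, need 1 cont bytes. acc=0x11
Byte[1]=9D: continuation. acc=(acc<<6)|0x1D=0x45D
Completed: cp=U+045D (starts at byte 0)
Byte[2]=F0: 4-byte lead, need 3 cont bytes. acc=0x0
Byte[3]=A4: continuation. acc=(acc<<6)|0x24=0x24
Byte[4]=AA: continuation. acc=(acc<<6)|0x2A=0x92A
Byte[5]=A1: continuation. acc=(acc<<6)|0x21=0x24AA1
Completed: cp=U+24AA1 (starts at byte 2)
Byte[6]=E9: 3-byte lead, need 2 cont bytes. acc=0x9
Byte[7]=AB: continuation. acc=(acc<<6)|0x2B=0x26B
Byte[8]=A3: continuation. acc=(acc<<6)|0x23=0x9AE3
Completed: cp=U+9AE3 (starts at byte 6)
Byte[9]=E3: 3-byte lead, need 2 cont bytes. acc=0x3
Byte[10]=A5: continuation. acc=(acc<<6)|0x25=0xE5
Byte[11]=B7: continuation. acc=(acc<<6)|0x37=0x3977
Completed: cp=U+3977 (starts at byte 9)
Byte[12]=C2: 2-byte lead, need 1 cont bytes. acc=0x2
Byte[13]=A5: continuation. acc=(acc<<6)|0x25=0xA5
Completed: cp=U+00A5 (starts at byte 12)
Byte[14]=53: 1-byte ASCII. cp=U+0053
Byte[15]=E2: 3-byte lead, need 2 cont bytes. acc=0x2
Byte[16]=89: continuation. acc=(acc<<6)|0x09=0x89
Byte[17]=A4: continuation. acc=(acc<<6)|0x24=0x2264
Completed: cp=U+2264 (starts at byte 15)

Answer: 0 2 6 9 12 14 15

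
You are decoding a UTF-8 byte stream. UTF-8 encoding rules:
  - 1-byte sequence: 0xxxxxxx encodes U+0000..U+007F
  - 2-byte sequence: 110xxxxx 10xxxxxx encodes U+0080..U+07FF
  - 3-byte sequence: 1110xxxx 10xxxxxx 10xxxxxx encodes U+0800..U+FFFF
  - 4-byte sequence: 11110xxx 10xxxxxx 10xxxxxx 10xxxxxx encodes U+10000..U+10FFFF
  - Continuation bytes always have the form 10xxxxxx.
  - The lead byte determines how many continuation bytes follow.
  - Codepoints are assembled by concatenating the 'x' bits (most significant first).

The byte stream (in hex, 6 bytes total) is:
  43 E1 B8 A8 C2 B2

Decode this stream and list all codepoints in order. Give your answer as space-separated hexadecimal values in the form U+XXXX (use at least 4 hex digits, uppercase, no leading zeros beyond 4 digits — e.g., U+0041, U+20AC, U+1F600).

Answer: U+0043 U+1E28 U+00B2

Derivation:
Byte[0]=43: 1-byte ASCII. cp=U+0043
Byte[1]=E1: 3-byte lead, need 2 cont bytes. acc=0x1
Byte[2]=B8: continuation. acc=(acc<<6)|0x38=0x78
Byte[3]=A8: continuation. acc=(acc<<6)|0x28=0x1E28
Completed: cp=U+1E28 (starts at byte 1)
Byte[4]=C2: 2-byte lead, need 1 cont bytes. acc=0x2
Byte[5]=B2: continuation. acc=(acc<<6)|0x32=0xB2
Completed: cp=U+00B2 (starts at byte 4)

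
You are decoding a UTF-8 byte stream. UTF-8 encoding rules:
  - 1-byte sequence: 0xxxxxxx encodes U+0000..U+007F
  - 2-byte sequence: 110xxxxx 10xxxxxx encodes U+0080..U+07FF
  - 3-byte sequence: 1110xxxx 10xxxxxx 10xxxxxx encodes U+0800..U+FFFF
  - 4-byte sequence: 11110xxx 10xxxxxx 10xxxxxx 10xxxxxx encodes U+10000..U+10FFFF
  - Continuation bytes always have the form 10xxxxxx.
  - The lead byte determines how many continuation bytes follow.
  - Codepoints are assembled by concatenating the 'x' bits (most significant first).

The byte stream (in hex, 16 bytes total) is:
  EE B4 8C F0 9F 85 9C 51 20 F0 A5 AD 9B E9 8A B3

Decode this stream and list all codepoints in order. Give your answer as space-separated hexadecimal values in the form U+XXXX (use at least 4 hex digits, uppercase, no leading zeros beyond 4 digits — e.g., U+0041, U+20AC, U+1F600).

Byte[0]=EE: 3-byte lead, need 2 cont bytes. acc=0xE
Byte[1]=B4: continuation. acc=(acc<<6)|0x34=0x3B4
Byte[2]=8C: continuation. acc=(acc<<6)|0x0C=0xED0C
Completed: cp=U+ED0C (starts at byte 0)
Byte[3]=F0: 4-byte lead, need 3 cont bytes. acc=0x0
Byte[4]=9F: continuation. acc=(acc<<6)|0x1F=0x1F
Byte[5]=85: continuation. acc=(acc<<6)|0x05=0x7C5
Byte[6]=9C: continuation. acc=(acc<<6)|0x1C=0x1F15C
Completed: cp=U+1F15C (starts at byte 3)
Byte[7]=51: 1-byte ASCII. cp=U+0051
Byte[8]=20: 1-byte ASCII. cp=U+0020
Byte[9]=F0: 4-byte lead, need 3 cont bytes. acc=0x0
Byte[10]=A5: continuation. acc=(acc<<6)|0x25=0x25
Byte[11]=AD: continuation. acc=(acc<<6)|0x2D=0x96D
Byte[12]=9B: continuation. acc=(acc<<6)|0x1B=0x25B5B
Completed: cp=U+25B5B (starts at byte 9)
Byte[13]=E9: 3-byte lead, need 2 cont bytes. acc=0x9
Byte[14]=8A: continuation. acc=(acc<<6)|0x0A=0x24A
Byte[15]=B3: continuation. acc=(acc<<6)|0x33=0x92B3
Completed: cp=U+92B3 (starts at byte 13)

Answer: U+ED0C U+1F15C U+0051 U+0020 U+25B5B U+92B3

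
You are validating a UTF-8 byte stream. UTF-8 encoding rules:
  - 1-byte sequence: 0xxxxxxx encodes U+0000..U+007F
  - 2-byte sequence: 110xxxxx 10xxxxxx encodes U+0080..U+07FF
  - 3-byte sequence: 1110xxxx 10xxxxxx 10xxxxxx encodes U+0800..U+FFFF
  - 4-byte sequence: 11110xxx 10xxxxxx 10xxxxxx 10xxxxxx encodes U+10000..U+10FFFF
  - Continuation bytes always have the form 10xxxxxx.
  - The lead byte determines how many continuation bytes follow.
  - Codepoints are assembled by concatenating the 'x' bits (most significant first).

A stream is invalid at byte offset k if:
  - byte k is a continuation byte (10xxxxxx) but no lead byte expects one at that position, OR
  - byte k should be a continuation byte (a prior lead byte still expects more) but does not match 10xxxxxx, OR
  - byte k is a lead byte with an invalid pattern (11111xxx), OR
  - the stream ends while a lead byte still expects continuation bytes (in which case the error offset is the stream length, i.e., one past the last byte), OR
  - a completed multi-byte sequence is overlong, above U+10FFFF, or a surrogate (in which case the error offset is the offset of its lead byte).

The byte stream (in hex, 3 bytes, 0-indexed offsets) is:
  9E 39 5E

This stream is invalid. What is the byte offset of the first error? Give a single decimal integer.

Byte[0]=9E: INVALID lead byte (not 0xxx/110x/1110/11110)

Answer: 0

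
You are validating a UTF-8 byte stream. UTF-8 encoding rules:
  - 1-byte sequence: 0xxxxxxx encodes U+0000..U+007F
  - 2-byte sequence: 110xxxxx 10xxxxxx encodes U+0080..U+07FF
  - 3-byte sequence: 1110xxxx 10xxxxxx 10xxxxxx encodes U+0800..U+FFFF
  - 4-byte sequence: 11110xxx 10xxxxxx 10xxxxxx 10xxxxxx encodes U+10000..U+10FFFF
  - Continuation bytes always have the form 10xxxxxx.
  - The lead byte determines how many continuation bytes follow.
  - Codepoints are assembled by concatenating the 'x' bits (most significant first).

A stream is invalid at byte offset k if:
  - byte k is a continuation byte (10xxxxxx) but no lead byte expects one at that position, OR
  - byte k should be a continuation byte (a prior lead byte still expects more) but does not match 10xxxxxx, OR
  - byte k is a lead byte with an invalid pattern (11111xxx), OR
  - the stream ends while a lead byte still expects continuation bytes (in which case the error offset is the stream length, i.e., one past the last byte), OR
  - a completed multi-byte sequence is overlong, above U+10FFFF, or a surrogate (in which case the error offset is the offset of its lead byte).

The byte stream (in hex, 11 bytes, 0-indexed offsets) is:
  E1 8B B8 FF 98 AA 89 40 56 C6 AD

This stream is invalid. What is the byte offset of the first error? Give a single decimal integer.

Byte[0]=E1: 3-byte lead, need 2 cont bytes. acc=0x1
Byte[1]=8B: continuation. acc=(acc<<6)|0x0B=0x4B
Byte[2]=B8: continuation. acc=(acc<<6)|0x38=0x12F8
Completed: cp=U+12F8 (starts at byte 0)
Byte[3]=FF: INVALID lead byte (not 0xxx/110x/1110/11110)

Answer: 3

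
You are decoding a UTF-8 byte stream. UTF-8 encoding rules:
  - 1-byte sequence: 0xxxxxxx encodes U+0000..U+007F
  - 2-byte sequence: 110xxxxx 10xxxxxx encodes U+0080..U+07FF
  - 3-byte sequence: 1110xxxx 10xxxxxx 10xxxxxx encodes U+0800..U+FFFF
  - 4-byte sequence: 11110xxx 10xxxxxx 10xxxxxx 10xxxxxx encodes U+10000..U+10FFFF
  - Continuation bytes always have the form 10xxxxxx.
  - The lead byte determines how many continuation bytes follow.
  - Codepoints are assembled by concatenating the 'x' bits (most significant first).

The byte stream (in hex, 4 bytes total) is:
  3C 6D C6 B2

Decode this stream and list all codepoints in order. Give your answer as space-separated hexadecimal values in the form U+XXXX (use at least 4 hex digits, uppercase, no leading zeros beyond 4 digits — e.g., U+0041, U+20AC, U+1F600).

Answer: U+003C U+006D U+01B2

Derivation:
Byte[0]=3C: 1-byte ASCII. cp=U+003C
Byte[1]=6D: 1-byte ASCII. cp=U+006D
Byte[2]=C6: 2-byte lead, need 1 cont bytes. acc=0x6
Byte[3]=B2: continuation. acc=(acc<<6)|0x32=0x1B2
Completed: cp=U+01B2 (starts at byte 2)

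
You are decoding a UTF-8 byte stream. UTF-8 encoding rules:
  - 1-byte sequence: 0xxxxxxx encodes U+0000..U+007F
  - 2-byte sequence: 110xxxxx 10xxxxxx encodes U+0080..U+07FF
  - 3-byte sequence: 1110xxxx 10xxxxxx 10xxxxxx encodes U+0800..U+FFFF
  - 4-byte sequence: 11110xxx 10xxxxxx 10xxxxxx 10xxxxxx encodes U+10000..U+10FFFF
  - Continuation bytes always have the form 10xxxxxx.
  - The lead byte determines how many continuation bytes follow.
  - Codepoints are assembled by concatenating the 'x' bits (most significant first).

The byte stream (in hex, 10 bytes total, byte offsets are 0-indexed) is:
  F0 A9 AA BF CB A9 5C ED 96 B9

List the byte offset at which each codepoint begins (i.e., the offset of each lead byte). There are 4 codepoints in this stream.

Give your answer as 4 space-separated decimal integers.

Answer: 0 4 6 7

Derivation:
Byte[0]=F0: 4-byte lead, need 3 cont bytes. acc=0x0
Byte[1]=A9: continuation. acc=(acc<<6)|0x29=0x29
Byte[2]=AA: continuation. acc=(acc<<6)|0x2A=0xA6A
Byte[3]=BF: continuation. acc=(acc<<6)|0x3F=0x29ABF
Completed: cp=U+29ABF (starts at byte 0)
Byte[4]=CB: 2-byte lead, need 1 cont bytes. acc=0xB
Byte[5]=A9: continuation. acc=(acc<<6)|0x29=0x2E9
Completed: cp=U+02E9 (starts at byte 4)
Byte[6]=5C: 1-byte ASCII. cp=U+005C
Byte[7]=ED: 3-byte lead, need 2 cont bytes. acc=0xD
Byte[8]=96: continuation. acc=(acc<<6)|0x16=0x356
Byte[9]=B9: continuation. acc=(acc<<6)|0x39=0xD5B9
Completed: cp=U+D5B9 (starts at byte 7)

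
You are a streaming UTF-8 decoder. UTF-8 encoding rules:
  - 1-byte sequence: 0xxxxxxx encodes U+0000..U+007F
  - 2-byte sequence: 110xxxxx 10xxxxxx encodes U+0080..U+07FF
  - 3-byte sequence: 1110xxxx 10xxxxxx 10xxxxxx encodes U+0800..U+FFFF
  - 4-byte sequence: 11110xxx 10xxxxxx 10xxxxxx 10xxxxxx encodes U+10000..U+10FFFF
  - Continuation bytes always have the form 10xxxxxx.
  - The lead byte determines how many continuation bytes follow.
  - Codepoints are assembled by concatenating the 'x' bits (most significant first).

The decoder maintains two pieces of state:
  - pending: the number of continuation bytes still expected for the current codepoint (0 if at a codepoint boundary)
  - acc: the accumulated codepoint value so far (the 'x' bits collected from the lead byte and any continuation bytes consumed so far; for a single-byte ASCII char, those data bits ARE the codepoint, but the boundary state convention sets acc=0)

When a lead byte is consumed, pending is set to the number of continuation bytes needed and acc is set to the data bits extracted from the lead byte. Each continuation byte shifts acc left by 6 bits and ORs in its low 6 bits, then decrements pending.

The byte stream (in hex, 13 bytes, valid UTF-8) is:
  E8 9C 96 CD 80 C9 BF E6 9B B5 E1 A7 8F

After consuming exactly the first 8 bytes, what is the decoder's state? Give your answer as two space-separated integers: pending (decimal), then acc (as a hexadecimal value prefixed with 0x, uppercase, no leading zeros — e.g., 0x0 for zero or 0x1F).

Answer: 2 0x6

Derivation:
Byte[0]=E8: 3-byte lead. pending=2, acc=0x8
Byte[1]=9C: continuation. acc=(acc<<6)|0x1C=0x21C, pending=1
Byte[2]=96: continuation. acc=(acc<<6)|0x16=0x8716, pending=0
Byte[3]=CD: 2-byte lead. pending=1, acc=0xD
Byte[4]=80: continuation. acc=(acc<<6)|0x00=0x340, pending=0
Byte[5]=C9: 2-byte lead. pending=1, acc=0x9
Byte[6]=BF: continuation. acc=(acc<<6)|0x3F=0x27F, pending=0
Byte[7]=E6: 3-byte lead. pending=2, acc=0x6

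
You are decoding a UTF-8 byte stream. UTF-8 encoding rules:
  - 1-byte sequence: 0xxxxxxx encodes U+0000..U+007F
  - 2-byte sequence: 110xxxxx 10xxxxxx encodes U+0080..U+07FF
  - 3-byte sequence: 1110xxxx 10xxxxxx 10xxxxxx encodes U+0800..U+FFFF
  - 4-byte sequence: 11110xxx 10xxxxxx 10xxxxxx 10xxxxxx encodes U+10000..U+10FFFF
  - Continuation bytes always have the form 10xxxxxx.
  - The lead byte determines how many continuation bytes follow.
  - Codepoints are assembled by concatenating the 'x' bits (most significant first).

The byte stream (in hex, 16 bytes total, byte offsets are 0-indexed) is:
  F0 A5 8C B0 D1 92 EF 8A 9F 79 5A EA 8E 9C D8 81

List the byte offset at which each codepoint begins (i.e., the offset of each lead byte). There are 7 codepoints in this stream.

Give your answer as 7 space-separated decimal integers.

Byte[0]=F0: 4-byte lead, need 3 cont bytes. acc=0x0
Byte[1]=A5: continuation. acc=(acc<<6)|0x25=0x25
Byte[2]=8C: continuation. acc=(acc<<6)|0x0C=0x94C
Byte[3]=B0: continuation. acc=(acc<<6)|0x30=0x25330
Completed: cp=U+25330 (starts at byte 0)
Byte[4]=D1: 2-byte lead, need 1 cont bytes. acc=0x11
Byte[5]=92: continuation. acc=(acc<<6)|0x12=0x452
Completed: cp=U+0452 (starts at byte 4)
Byte[6]=EF: 3-byte lead, need 2 cont bytes. acc=0xF
Byte[7]=8A: continuation. acc=(acc<<6)|0x0A=0x3CA
Byte[8]=9F: continuation. acc=(acc<<6)|0x1F=0xF29F
Completed: cp=U+F29F (starts at byte 6)
Byte[9]=79: 1-byte ASCII. cp=U+0079
Byte[10]=5A: 1-byte ASCII. cp=U+005A
Byte[11]=EA: 3-byte lead, need 2 cont bytes. acc=0xA
Byte[12]=8E: continuation. acc=(acc<<6)|0x0E=0x28E
Byte[13]=9C: continuation. acc=(acc<<6)|0x1C=0xA39C
Completed: cp=U+A39C (starts at byte 11)
Byte[14]=D8: 2-byte lead, need 1 cont bytes. acc=0x18
Byte[15]=81: continuation. acc=(acc<<6)|0x01=0x601
Completed: cp=U+0601 (starts at byte 14)

Answer: 0 4 6 9 10 11 14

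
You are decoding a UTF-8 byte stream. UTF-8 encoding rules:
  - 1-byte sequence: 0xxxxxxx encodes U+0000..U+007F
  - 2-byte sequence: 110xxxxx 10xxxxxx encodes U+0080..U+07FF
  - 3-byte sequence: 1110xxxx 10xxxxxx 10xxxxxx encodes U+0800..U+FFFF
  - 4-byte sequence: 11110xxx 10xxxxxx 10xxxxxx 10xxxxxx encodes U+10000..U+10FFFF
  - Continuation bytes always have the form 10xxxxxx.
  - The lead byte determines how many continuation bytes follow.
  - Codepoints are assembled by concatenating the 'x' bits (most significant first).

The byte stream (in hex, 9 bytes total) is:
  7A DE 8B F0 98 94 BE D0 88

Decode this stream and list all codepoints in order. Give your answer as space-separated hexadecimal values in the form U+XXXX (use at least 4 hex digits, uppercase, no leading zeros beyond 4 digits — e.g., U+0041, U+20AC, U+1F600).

Byte[0]=7A: 1-byte ASCII. cp=U+007A
Byte[1]=DE: 2-byte lead, need 1 cont bytes. acc=0x1E
Byte[2]=8B: continuation. acc=(acc<<6)|0x0B=0x78B
Completed: cp=U+078B (starts at byte 1)
Byte[3]=F0: 4-byte lead, need 3 cont bytes. acc=0x0
Byte[4]=98: continuation. acc=(acc<<6)|0x18=0x18
Byte[5]=94: continuation. acc=(acc<<6)|0x14=0x614
Byte[6]=BE: continuation. acc=(acc<<6)|0x3E=0x1853E
Completed: cp=U+1853E (starts at byte 3)
Byte[7]=D0: 2-byte lead, need 1 cont bytes. acc=0x10
Byte[8]=88: continuation. acc=(acc<<6)|0x08=0x408
Completed: cp=U+0408 (starts at byte 7)

Answer: U+007A U+078B U+1853E U+0408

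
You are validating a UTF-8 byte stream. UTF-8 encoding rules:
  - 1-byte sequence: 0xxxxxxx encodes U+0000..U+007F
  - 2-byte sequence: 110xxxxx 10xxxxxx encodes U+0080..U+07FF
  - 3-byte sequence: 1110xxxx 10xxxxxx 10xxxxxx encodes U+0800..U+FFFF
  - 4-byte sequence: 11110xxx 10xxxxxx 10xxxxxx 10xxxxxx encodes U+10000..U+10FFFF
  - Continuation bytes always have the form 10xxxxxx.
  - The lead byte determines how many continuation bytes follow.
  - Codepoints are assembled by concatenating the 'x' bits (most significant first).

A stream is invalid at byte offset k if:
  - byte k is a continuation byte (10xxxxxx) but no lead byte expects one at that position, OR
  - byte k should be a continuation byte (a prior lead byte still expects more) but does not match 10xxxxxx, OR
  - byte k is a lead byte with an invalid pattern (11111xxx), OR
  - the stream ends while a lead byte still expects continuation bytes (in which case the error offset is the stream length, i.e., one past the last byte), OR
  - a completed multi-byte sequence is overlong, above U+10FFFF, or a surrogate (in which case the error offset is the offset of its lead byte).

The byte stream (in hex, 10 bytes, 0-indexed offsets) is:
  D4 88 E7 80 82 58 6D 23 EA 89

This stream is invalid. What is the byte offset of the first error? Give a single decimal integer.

Byte[0]=D4: 2-byte lead, need 1 cont bytes. acc=0x14
Byte[1]=88: continuation. acc=(acc<<6)|0x08=0x508
Completed: cp=U+0508 (starts at byte 0)
Byte[2]=E7: 3-byte lead, need 2 cont bytes. acc=0x7
Byte[3]=80: continuation. acc=(acc<<6)|0x00=0x1C0
Byte[4]=82: continuation. acc=(acc<<6)|0x02=0x7002
Completed: cp=U+7002 (starts at byte 2)
Byte[5]=58: 1-byte ASCII. cp=U+0058
Byte[6]=6D: 1-byte ASCII. cp=U+006D
Byte[7]=23: 1-byte ASCII. cp=U+0023
Byte[8]=EA: 3-byte lead, need 2 cont bytes. acc=0xA
Byte[9]=89: continuation. acc=(acc<<6)|0x09=0x289
Byte[10]: stream ended, expected continuation. INVALID

Answer: 10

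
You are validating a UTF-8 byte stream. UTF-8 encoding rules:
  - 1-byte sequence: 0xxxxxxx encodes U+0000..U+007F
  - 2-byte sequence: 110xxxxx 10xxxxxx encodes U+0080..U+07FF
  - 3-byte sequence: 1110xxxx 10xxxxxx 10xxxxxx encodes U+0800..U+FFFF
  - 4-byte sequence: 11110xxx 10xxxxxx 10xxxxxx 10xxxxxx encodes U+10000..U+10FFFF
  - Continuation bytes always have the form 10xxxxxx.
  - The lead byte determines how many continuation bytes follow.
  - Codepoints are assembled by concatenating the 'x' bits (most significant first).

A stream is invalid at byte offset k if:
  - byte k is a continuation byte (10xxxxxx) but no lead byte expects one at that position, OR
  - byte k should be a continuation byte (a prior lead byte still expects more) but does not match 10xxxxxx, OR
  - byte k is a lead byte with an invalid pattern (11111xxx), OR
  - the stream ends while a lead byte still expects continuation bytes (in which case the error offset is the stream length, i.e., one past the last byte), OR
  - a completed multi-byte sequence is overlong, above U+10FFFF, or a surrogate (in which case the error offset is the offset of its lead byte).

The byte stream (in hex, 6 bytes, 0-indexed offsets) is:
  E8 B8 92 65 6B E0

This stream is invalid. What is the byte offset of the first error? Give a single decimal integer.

Byte[0]=E8: 3-byte lead, need 2 cont bytes. acc=0x8
Byte[1]=B8: continuation. acc=(acc<<6)|0x38=0x238
Byte[2]=92: continuation. acc=(acc<<6)|0x12=0x8E12
Completed: cp=U+8E12 (starts at byte 0)
Byte[3]=65: 1-byte ASCII. cp=U+0065
Byte[4]=6B: 1-byte ASCII. cp=U+006B
Byte[5]=E0: 3-byte lead, need 2 cont bytes. acc=0x0
Byte[6]: stream ended, expected continuation. INVALID

Answer: 6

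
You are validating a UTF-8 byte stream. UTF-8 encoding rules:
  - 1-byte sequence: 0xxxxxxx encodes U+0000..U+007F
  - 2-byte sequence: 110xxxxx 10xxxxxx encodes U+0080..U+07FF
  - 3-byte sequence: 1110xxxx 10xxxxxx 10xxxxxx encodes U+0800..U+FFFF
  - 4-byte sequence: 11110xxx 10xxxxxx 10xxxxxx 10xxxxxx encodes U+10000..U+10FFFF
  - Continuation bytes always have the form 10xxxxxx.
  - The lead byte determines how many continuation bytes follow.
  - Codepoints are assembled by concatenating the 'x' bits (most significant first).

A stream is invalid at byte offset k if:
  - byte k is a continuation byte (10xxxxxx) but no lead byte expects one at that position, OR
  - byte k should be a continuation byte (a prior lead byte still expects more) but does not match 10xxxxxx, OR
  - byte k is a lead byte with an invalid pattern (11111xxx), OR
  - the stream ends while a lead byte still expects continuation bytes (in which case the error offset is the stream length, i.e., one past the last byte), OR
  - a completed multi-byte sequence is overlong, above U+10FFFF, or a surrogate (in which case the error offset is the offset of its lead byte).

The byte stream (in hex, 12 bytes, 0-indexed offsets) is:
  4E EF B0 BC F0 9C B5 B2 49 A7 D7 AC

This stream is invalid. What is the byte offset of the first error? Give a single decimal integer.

Answer: 9

Derivation:
Byte[0]=4E: 1-byte ASCII. cp=U+004E
Byte[1]=EF: 3-byte lead, need 2 cont bytes. acc=0xF
Byte[2]=B0: continuation. acc=(acc<<6)|0x30=0x3F0
Byte[3]=BC: continuation. acc=(acc<<6)|0x3C=0xFC3C
Completed: cp=U+FC3C (starts at byte 1)
Byte[4]=F0: 4-byte lead, need 3 cont bytes. acc=0x0
Byte[5]=9C: continuation. acc=(acc<<6)|0x1C=0x1C
Byte[6]=B5: continuation. acc=(acc<<6)|0x35=0x735
Byte[7]=B2: continuation. acc=(acc<<6)|0x32=0x1CD72
Completed: cp=U+1CD72 (starts at byte 4)
Byte[8]=49: 1-byte ASCII. cp=U+0049
Byte[9]=A7: INVALID lead byte (not 0xxx/110x/1110/11110)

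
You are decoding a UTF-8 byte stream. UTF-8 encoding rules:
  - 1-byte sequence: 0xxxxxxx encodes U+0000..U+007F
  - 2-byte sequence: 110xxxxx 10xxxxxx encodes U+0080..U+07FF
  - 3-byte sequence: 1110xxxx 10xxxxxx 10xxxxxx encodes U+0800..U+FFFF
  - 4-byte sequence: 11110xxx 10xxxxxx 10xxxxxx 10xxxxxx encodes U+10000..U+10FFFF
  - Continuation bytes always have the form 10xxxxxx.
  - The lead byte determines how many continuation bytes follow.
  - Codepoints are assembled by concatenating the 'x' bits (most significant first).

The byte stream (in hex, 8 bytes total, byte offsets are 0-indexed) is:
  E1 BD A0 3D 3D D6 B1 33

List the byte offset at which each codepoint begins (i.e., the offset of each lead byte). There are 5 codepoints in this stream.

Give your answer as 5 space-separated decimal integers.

Byte[0]=E1: 3-byte lead, need 2 cont bytes. acc=0x1
Byte[1]=BD: continuation. acc=(acc<<6)|0x3D=0x7D
Byte[2]=A0: continuation. acc=(acc<<6)|0x20=0x1F60
Completed: cp=U+1F60 (starts at byte 0)
Byte[3]=3D: 1-byte ASCII. cp=U+003D
Byte[4]=3D: 1-byte ASCII. cp=U+003D
Byte[5]=D6: 2-byte lead, need 1 cont bytes. acc=0x16
Byte[6]=B1: continuation. acc=(acc<<6)|0x31=0x5B1
Completed: cp=U+05B1 (starts at byte 5)
Byte[7]=33: 1-byte ASCII. cp=U+0033

Answer: 0 3 4 5 7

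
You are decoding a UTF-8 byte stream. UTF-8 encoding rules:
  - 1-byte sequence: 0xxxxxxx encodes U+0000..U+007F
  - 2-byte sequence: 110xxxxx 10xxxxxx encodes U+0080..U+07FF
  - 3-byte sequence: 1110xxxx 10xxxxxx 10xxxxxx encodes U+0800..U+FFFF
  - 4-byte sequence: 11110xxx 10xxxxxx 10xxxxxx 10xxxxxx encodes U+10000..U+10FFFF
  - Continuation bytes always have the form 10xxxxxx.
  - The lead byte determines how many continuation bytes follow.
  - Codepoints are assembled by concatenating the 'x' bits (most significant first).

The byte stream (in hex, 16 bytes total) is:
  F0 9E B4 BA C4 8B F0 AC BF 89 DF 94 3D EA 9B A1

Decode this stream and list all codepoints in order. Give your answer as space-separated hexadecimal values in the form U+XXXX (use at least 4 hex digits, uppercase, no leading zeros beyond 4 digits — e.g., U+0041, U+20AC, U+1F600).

Answer: U+1ED3A U+010B U+2CFC9 U+07D4 U+003D U+A6E1

Derivation:
Byte[0]=F0: 4-byte lead, need 3 cont bytes. acc=0x0
Byte[1]=9E: continuation. acc=(acc<<6)|0x1E=0x1E
Byte[2]=B4: continuation. acc=(acc<<6)|0x34=0x7B4
Byte[3]=BA: continuation. acc=(acc<<6)|0x3A=0x1ED3A
Completed: cp=U+1ED3A (starts at byte 0)
Byte[4]=C4: 2-byte lead, need 1 cont bytes. acc=0x4
Byte[5]=8B: continuation. acc=(acc<<6)|0x0B=0x10B
Completed: cp=U+010B (starts at byte 4)
Byte[6]=F0: 4-byte lead, need 3 cont bytes. acc=0x0
Byte[7]=AC: continuation. acc=(acc<<6)|0x2C=0x2C
Byte[8]=BF: continuation. acc=(acc<<6)|0x3F=0xB3F
Byte[9]=89: continuation. acc=(acc<<6)|0x09=0x2CFC9
Completed: cp=U+2CFC9 (starts at byte 6)
Byte[10]=DF: 2-byte lead, need 1 cont bytes. acc=0x1F
Byte[11]=94: continuation. acc=(acc<<6)|0x14=0x7D4
Completed: cp=U+07D4 (starts at byte 10)
Byte[12]=3D: 1-byte ASCII. cp=U+003D
Byte[13]=EA: 3-byte lead, need 2 cont bytes. acc=0xA
Byte[14]=9B: continuation. acc=(acc<<6)|0x1B=0x29B
Byte[15]=A1: continuation. acc=(acc<<6)|0x21=0xA6E1
Completed: cp=U+A6E1 (starts at byte 13)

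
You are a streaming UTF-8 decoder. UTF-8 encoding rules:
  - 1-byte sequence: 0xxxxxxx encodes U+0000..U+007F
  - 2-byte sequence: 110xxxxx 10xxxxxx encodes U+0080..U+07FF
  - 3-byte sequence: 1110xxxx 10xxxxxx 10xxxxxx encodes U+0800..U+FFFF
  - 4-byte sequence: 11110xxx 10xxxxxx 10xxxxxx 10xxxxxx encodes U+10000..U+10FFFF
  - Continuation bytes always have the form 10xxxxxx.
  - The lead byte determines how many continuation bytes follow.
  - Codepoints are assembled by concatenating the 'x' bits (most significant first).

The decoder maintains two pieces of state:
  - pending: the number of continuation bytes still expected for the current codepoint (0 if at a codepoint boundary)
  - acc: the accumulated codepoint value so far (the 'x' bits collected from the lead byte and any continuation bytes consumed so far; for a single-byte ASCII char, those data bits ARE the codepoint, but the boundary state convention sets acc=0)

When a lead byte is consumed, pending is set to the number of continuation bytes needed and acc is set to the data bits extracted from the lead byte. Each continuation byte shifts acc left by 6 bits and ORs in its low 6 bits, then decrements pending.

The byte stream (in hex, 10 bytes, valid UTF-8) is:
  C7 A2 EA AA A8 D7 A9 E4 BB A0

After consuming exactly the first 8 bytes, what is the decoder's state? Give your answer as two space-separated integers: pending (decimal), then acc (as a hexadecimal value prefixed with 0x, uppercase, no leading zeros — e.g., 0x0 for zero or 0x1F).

Byte[0]=C7: 2-byte lead. pending=1, acc=0x7
Byte[1]=A2: continuation. acc=(acc<<6)|0x22=0x1E2, pending=0
Byte[2]=EA: 3-byte lead. pending=2, acc=0xA
Byte[3]=AA: continuation. acc=(acc<<6)|0x2A=0x2AA, pending=1
Byte[4]=A8: continuation. acc=(acc<<6)|0x28=0xAAA8, pending=0
Byte[5]=D7: 2-byte lead. pending=1, acc=0x17
Byte[6]=A9: continuation. acc=(acc<<6)|0x29=0x5E9, pending=0
Byte[7]=E4: 3-byte lead. pending=2, acc=0x4

Answer: 2 0x4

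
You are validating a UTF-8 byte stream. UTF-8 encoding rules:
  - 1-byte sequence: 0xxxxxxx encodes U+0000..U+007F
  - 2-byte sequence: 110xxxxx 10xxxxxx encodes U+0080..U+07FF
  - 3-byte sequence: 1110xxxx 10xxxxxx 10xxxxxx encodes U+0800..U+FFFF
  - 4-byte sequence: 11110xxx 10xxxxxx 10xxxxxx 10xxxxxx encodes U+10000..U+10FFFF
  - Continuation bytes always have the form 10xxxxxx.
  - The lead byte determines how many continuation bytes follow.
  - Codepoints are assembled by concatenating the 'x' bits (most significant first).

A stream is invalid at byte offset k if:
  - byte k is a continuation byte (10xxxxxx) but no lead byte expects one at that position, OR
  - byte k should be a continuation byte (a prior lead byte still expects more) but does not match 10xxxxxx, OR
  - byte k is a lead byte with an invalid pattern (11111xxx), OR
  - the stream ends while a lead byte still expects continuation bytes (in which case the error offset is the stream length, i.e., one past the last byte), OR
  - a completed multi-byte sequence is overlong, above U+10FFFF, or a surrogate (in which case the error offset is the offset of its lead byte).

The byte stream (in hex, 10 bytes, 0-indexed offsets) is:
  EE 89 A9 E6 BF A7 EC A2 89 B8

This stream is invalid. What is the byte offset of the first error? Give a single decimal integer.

Answer: 9

Derivation:
Byte[0]=EE: 3-byte lead, need 2 cont bytes. acc=0xE
Byte[1]=89: continuation. acc=(acc<<6)|0x09=0x389
Byte[2]=A9: continuation. acc=(acc<<6)|0x29=0xE269
Completed: cp=U+E269 (starts at byte 0)
Byte[3]=E6: 3-byte lead, need 2 cont bytes. acc=0x6
Byte[4]=BF: continuation. acc=(acc<<6)|0x3F=0x1BF
Byte[5]=A7: continuation. acc=(acc<<6)|0x27=0x6FE7
Completed: cp=U+6FE7 (starts at byte 3)
Byte[6]=EC: 3-byte lead, need 2 cont bytes. acc=0xC
Byte[7]=A2: continuation. acc=(acc<<6)|0x22=0x322
Byte[8]=89: continuation. acc=(acc<<6)|0x09=0xC889
Completed: cp=U+C889 (starts at byte 6)
Byte[9]=B8: INVALID lead byte (not 0xxx/110x/1110/11110)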